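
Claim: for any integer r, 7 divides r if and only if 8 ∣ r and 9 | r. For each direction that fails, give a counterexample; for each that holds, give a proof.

(⇒) fails and (⇐) fails.

Forward direction. This fails: take r = 7. Certainly 7 ∣ 7, but 8 ∤ 7.

Converse. This fails: take r = 72. Both 8 ∣ 72 and 9 ∣ 72, yet 72 is not a multiple of 7 (since 72 = 10·7 + 2), so 7 ∤ 72.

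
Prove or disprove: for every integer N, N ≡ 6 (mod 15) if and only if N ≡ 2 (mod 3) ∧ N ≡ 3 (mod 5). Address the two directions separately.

(→) This fails: N = 6 gives 6 ≡ 6 (mod 15) but 6 ≡ 0 (mod 3), so the conjunction on the right does not hold.

(←) This fails: N = 8 satisfies both congruences on the right (8 ≡ 2 mod 3 and 8 ≡ 3 mod 5) yet 8 ≡ 8 (mod 15), not 6.

Both directions fail.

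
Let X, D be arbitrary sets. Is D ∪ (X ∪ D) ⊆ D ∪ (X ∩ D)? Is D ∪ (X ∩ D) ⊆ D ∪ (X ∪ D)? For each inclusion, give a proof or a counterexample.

Only the reverse inclusion holds.

Forward inclusion. This inclusion fails. Take X = {1}, D = ∅; then 1 ∈ D ∪ (X ∪ D) but 1 ∉ D ∪ (X ∩ D).

Reverse inclusion. Let x ∈ D ∪ (X ∩ D). Then either x ∈ D and x ∉ X; or x ∈ X ∩ D. In each case x ∈ D ∪ (X ∪ D), so D ∪ (X ∩ D) ⊆ D ∪ (X ∪ D).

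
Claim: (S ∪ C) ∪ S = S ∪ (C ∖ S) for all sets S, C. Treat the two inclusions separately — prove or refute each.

The two sets are equal.

(⟹) Let x ∈ (S ∪ C) ∪ S. Then either x ∈ S and x ∉ C; or x ∈ C and x ∉ S; or x ∈ S ∩ C. In each case x ∈ S ∪ (C ∖ S), so (S ∪ C) ∪ S ⊆ S ∪ (C ∖ S).

(⟸) Let x ∈ S ∪ (C ∖ S). Then either x ∈ S and x ∉ C; or x ∈ C and x ∉ S; or x ∈ S ∩ C. In each case x ∈ (S ∪ C) ∪ S, so S ∪ (C ∖ S) ⊆ (S ∪ C) ∪ S.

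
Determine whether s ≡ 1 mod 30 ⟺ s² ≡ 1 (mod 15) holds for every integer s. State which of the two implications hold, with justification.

Only the forward implication holds.

[⇐] This fails: take s = 4. Then 4² = 16 ≡ 1 (mod 15), yet 4 ≡ 4 (mod 30), not 1.

[⇒] Suppose s ≡ 1 (mod 30). Then s² ≡ 1² = 1 (mod 30), and since 15 ∣ 30, also s² ≡ 1 (mod 15).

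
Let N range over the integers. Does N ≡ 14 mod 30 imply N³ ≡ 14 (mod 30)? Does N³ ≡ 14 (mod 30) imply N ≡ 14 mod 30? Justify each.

Forward direction. Suppose N ≡ 14 mod 30. Write N = 30j + 14. Then (30j + 14)³ = 27000j³ + 37800j² + 17640j + 2744 = 30(900j³ + 1260j² + 588j + 91) + 14, so N³ ≡ 14 (mod 30).

Converse. Suppose N³ ≡ 14 (mod 30). The only residue r in {0, …, 29} with r³ ≡ 14 (mod 30) is r = 14, so N ≡ 14 (mod 30).

Both implications hold.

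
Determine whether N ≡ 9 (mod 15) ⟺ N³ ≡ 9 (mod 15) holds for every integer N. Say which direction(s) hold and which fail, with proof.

Both implications hold.

Forward direction. Suppose N ≡ 9 (mod 15). Write N = 15j + 9. Then (15j + 9)³ = 3375j³ + 6075j² + 3645j + 729 = 15(225j³ + 405j² + 243j + 48) + 9, so N³ ≡ 9 (mod 15).

Converse. Suppose N³ ≡ 9 (mod 15). The only residue r in {0, …, 14} with r³ ≡ 9 (mod 15) is r = 9, so N ≡ 9 (mod 15).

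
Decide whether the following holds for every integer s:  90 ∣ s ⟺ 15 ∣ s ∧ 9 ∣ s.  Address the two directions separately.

Only the forward implication holds.

[⇐] This fails: take s = 45. Both 15 ∣ 45 and 9 ∣ 45, yet 45 is not a multiple of 90 (since 45 = 0·90 + 45), so 90 ∤ 45.

[⇒] If 90 ∣ s, write s = 90q. Since 90 = 6·15, s = 15·(6q), so 15 ∣ s; and since 90 = 10·9, s = 9·(10q), so 9 ∣ s.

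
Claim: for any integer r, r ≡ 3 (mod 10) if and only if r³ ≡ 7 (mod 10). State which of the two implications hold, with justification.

[⇒] Suppose r ≡ 3 (mod 10). Write r = 10j + 3. Then (10j + 3)³ = 1000j³ + 900j² + 270j + 27 = 10(100j³ + 90j² + 27j + 2) + 7, so r³ ≡ 7 (mod 10).

[⇐] For the converse, argue contrapositively. If r ≢ 3 (mod 10), then r is congruent to one of 0, 1, 2, 4, 5, 6, 7, 8, 9 modulo 10, and these give r³ ≡ 0, 1, 8, 4, 5, 6, 3, 2, 9 respectively — never 7.

Equivalent; both directions hold.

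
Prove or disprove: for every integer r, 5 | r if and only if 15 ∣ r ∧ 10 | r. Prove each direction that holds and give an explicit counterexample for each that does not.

Only the converse holds.

(⟹) This fails: take r = 5. Certainly 5 ∣ 5, but 15 ∤ 5.

(⟸) Suppose 15 ∣ r and 10 ∣ r. Any common multiple of 15 and 10 is a multiple of their lcm; here lcm(15, 10) = 15·10/gcd(15, 10) = 150/5 = 30, so 30 ∣ r. Since 5 ∣ 30, it follows that 5 ∣ r.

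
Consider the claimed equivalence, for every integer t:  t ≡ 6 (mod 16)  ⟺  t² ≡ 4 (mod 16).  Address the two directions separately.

(⟹) Suppose t ≡ 6 (mod 16). Write t = 16j + 6. Then (16j + 6)² = 256j² + 192j + 36 = 16(16j² + 12j + 2) + 4, so t² ≡ 4 (mod 16).

(⟸) This fails: take t = 2. Then 2² = 4 ≡ 4 (mod 16), yet 2 ≡ 2 (mod 16), not 6.

Not equivalent: only (⇒) holds.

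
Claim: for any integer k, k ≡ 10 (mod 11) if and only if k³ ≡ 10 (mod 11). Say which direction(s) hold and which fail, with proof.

Both directions hold; the statement is true.

(⟸) For the converse, argue contrapositively. If k ≢ 10 (mod 11), then k is congruent to one of 0, 1, 2, 3, 4, 5, 6, 7, 8, 9 modulo 11, and these give k³ ≡ 0, 1, 8, 5, 9, 4, 7, 2, 6, 3 respectively — never 10.

(⟹) Suppose k ≡ 10 (mod 11). Write k = 11j + 10. Then (11j + 10)³ = 1331j³ + 3630j² + 3300j + 1000 = 11(121j³ + 330j² + 300j + 90) + 10, so k³ ≡ 10 (mod 11).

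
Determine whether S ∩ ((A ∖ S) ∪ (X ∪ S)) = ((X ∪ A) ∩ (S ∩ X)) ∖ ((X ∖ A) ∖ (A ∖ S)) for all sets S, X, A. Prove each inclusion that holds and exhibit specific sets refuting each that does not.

Reverse inclusion. Let x ∈ ((X ∪ A) ∩ (S ∩ X)) ∖ ((X ∖ A) ∖ (A ∖ S)). Then x ∈ S ∩ X ∩ A, from which x ∈ S ∩ ((A ∖ S) ∪ (X ∪ S)).

Forward inclusion. This inclusion fails. Take S = {1}, X = ∅, A = ∅; then 1 ∈ S ∩ ((A ∖ S) ∪ (X ∪ S)) but 1 ∉ ((X ∪ A) ∩ (S ∩ X)) ∖ ((X ∖ A) ∖ (A ∖ S)).

The sets are not equal: only the reverse inclusion holds.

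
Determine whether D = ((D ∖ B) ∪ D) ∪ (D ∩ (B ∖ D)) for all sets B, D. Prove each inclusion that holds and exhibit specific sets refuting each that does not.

(⊆) Let x ∈ D. Then either x ∈ D and x ∉ B; or x ∈ B ∩ D. In each case x ∈ ((D ∖ B) ∪ D) ∪ (D ∩ (B ∖ D)), so D ⊆ ((D ∖ B) ∪ D) ∪ (D ∩ (B ∖ D)).

(⊇) Let x ∈ ((D ∖ B) ∪ D) ∪ (D ∩ (B ∖ D)). Then either x ∈ D and x ∉ B; or x ∈ B ∩ D. In each case x ∈ D, so ((D ∖ B) ∪ D) ∪ (D ∩ (B ∖ D)) ⊆ D.

Both inclusions hold; the sets are equal.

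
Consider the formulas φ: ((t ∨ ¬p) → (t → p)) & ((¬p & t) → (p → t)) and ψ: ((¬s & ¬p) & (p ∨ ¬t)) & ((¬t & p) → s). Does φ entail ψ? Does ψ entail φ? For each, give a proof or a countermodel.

(→) This fails. Under s = T, t = F, p = F, the left side is true but the right side is false.

(←) Assume the antecedent. If s is true, the antecedent cannot hold. If s is false, the antecedent forces (s = F, t = F, p = F), and the consequent holds there. Either way the consequent holds.

The forward direction fails; the converse holds.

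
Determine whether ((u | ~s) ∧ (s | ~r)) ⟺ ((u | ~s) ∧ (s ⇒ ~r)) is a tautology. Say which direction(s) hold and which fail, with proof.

(→) This fails. Under u = T, r = T, s = T, the left side is true but the right side is false.

(←) This fails. Under u = F, r = T, s = F, the left side is false but the right side is true.

Neither direction holds.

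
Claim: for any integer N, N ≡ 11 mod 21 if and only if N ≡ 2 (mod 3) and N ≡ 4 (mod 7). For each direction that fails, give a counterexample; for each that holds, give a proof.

(→) Suppose N ≡ 11 (mod 21); write N = 21j + 11. Since 3 ∣ 21, reducing mod 3 gives N ≡ 11 ≡ 2 (mod 3); since 7 ∣ 21, reducing mod 7 gives N ≡ 11 ≡ 4 (mod 7).

(←) Conversely, if N ≡ 2 (mod 3) and N ≡ 4 (mod 7), then by the Chinese remainder theorem N ≡ 11 (mod 21). This is exactly N ≡ 11 (mod 21).

The biconditional holds.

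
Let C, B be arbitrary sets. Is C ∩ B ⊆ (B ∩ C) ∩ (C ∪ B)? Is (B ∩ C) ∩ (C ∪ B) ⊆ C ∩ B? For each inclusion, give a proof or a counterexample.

(⊇) Let x ∈ (B ∩ C) ∩ (C ∪ B). Then x ∈ C ∩ B, from which x ∈ C ∩ B.

(⊆) Let x ∈ C ∩ B. Then x ∈ C ∩ B, from which x ∈ (B ∩ C) ∩ (C ∪ B).

Both inclusions hold.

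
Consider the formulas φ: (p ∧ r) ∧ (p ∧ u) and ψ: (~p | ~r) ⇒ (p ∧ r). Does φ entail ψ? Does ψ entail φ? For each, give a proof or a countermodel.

(⟹) Assume the antecedent. If p is true, the antecedent forces (p = T, u = T, r = T), and (~p | ~r) ⇒ (p ∧ r) holds there. If p is false, the antecedent cannot hold. Either way (~p | ~r) ⇒ (p ∧ r) holds.

(⟸) This fails. Under p = T, u = F, r = T, the left side is false but the right side is true.

The forward direction holds; the converse fails.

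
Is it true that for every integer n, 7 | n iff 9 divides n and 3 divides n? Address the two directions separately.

Forward direction. This fails: take n = 7. Certainly 7 ∣ 7, but 9 ∤ 7.

Converse. This fails: take n = 9. Both 9 ∣ 9 and 3 ∣ 9, yet 9 is not a multiple of 7 (since 9 = 1·7 + 2), so 7 ∤ 9.

Neither direction holds.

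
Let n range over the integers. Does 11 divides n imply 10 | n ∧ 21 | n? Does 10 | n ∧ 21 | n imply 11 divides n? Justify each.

Neither direction holds.

Forward direction. This fails: take n = 11. Certainly 11 ∣ 11, but 10 ∤ 11.

Converse. This fails: take n = 210. Both 10 ∣ 210 and 21 ∣ 210, yet 210 is not a multiple of 11 (since 210 = 19·11 + 1), so 11 ∤ 210.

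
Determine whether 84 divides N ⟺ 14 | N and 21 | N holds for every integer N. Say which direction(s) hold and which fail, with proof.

[⇒] If 84 ∣ N, write N = 84q. Since 84 = 6·14, N = 14·(6q), so 14 ∣ N; and since 84 = 4·21, N = 21·(4q), so 21 ∣ N.

[⇐] This fails: take N = 42. Both 14 ∣ 42 and 21 ∣ 42, yet 42 is not a multiple of 84 (since 42 = 0·84 + 42), so 84 ∤ 42.

Not equivalent: only (⇒) holds.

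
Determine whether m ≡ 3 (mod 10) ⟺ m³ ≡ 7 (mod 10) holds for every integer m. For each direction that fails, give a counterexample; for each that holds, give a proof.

The biconditional holds.

(⇐) Suppose m³ ≡ 7 (mod 10). The only residue r in {0, …, 9} with r³ ≡ 7 (mod 10) is r = 3, so m ≡ 3 (mod 10).

(⇒) Suppose m ≡ 3 (mod 10). Write m = 10j + 3. Then (10j + 3)³ = 1000j³ + 900j² + 270j + 27 = 10(100j³ + 90j² + 27j + 2) + 7, so m³ ≡ 7 (mod 10).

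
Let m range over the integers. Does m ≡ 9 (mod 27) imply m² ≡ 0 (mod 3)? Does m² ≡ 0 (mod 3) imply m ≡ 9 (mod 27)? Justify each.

Not equivalent: only (⇒) holds.

(⟹) Suppose m ≡ 9 (mod 27). Then m² ≡ 9² = 81 (mod 27), and since 3 ∣ 27, also m² ≡ 0 (mod 3).

(⟸) This fails: take m = 0. Then 0² = 0 ≡ 0 (mod 3), yet 0 ≡ 0 (mod 27), not 9.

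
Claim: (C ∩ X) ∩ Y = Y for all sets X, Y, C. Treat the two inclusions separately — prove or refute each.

The sets are not equal: only the forward inclusion holds.

(⊇) This inclusion fails. Take X = ∅, Y = {1}, C = ∅; then 1 ∈ Y but 1 ∉ (C ∩ X) ∩ Y.

(⊆) Let x ∈ (C ∩ X) ∩ Y. Then x ∈ X ∩ Y ∩ C, from which x ∈ Y.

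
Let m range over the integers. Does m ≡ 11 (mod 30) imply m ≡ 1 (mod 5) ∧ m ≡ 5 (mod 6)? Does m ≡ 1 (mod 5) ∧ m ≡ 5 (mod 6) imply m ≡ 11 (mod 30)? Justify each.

Forward direction. Suppose m ≡ 11 (mod 30); write m = 30j + 11. Since 5 ∣ 30, reducing mod 5 gives m ≡ 11 ≡ 1 (mod 5); since 6 ∣ 30, reducing mod 6 gives m ≡ 11 ≡ 5 (mod 6).

Converse. If m ≡ 1 (mod 5) and m ≡ 5 (mod 6), then by the Chinese remainder theorem m ≡ 11 (mod 30). This is exactly m ≡ 11 (mod 30).

Both directions hold.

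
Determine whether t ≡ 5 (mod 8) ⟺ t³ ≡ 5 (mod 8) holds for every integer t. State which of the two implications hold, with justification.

(⇐) For the converse, argue contrapositively. If t ≢ 5 (mod 8), then t is congruent to one of 0, 1, 2, 3, 4, 6, 7 modulo 8, and these give t³ ≡ 0, 1, 0, 3, 0, 0, 7 respectively — never 5.

(⇒) Suppose t ≡ 5 (mod 8). Write t = 8j + 5. Then (8j + 5)³ = 512j³ + 960j² + 600j + 125 = 8(64j³ + 120j² + 75j + 15) + 5, so t³ ≡ 5 (mod 8).

Both directions hold.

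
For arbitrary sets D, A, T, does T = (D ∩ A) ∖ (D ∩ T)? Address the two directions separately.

(⟹) This inclusion fails. Take D = ∅, A = ∅, T = {1}; then 1 ∈ T but 1 ∉ (D ∩ A) ∖ (D ∩ T).

(⟸) This inclusion fails. Take D = {1}, A = {1}, T = ∅; then 1 ∈ (D ∩ A) ∖ (D ∩ T) but 1 ∉ T.

(⊆) fails and (⊇) fails.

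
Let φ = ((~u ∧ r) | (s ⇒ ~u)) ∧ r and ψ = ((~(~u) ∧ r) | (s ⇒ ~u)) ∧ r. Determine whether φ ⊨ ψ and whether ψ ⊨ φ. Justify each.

Not equivalent: only (⇒) holds.

(⇐) This fails. Under u = T, r = T, s = T, the left side is false but the right side is true.

(⇒) Assume the antecedent. If u is true, the antecedent forces (u = T, r = T, s = F), and ((~(~u) ∧ r) | (s ⇒ ~u)) ∧ r holds there. If u is false, the antecedent forces (u = F, r = T, s = F) or (u = F, r = T, s = T), and ((~(~u) ∧ r) | (s ⇒ ~u)) ∧ r holds there. Either way ((~(~u) ∧ r) | (s ⇒ ~u)) ∧ r holds.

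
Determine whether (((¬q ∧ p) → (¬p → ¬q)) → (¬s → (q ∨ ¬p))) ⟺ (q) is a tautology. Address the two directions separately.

Forward direction. This fails. Under q = F, s = F, p = F, the left side is true but the right side is false.

Converse. Assume the antecedent. If q is true, the consequent reduces to true regardless of the other variables. If q is false, the antecedent cannot hold. Either way the consequent holds.

The forward direction fails; the converse holds.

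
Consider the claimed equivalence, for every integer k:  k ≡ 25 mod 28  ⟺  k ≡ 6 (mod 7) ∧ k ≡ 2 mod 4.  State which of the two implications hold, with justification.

Neither implication holds.

(⇒) This fails: k = 25 gives 25 ≡ 25 (mod 28) but 25 ≡ 4 (mod 7), so the conjunction on the right does not hold.

(⇐) This fails: k = 6 satisfies both congruences on the right (6 ≡ 6 mod 7 and 6 ≡ 2 mod 4) yet 6 ≡ 6 (mod 28), not 25.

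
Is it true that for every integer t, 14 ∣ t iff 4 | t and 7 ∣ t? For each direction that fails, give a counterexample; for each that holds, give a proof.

Not equivalent: only (⇐) holds.

(⇐) Suppose 4 ∣ t and 7 ∣ t. Any common multiple of 4 and 7 is a multiple of their lcm; here gcd(4, 7) = 1, so lcm(4, 7) = 4·7 = 28, so 28 ∣ t. Since 14 ∣ 28, it follows that 14 ∣ t.

(⇒) This fails: take t = 14. Certainly 14 ∣ 14, but 4 ∤ 14.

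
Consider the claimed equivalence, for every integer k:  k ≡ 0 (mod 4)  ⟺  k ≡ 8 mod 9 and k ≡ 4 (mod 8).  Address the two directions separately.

(→) This fails: k = 0 gives 0 ≡ 0 (mod 4) but 0 ≡ 0 (mod 9), so the conjunction on the right does not hold.

(←) Conversely, if k ≡ 8 (mod 9) and k ≡ 4 (mod 8), then by the Chinese remainder theorem k ≡ 44 (mod 72). Since 44 ≡ 0 (mod 4) and 4 ∣ 72, we get k ≡ 0 (mod 4).

Only the converse holds.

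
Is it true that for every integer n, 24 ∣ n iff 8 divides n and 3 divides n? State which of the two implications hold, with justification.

(⇒) If 24 ∣ n, write n = 24q. Since 24 = 3·8, n = 8·(3q), so 8 ∣ n; and since 24 = 8·3, n = 3·(8q), so 3 ∣ n.

(⇐) Suppose 8 ∣ n and 3 ∣ n. Any common multiple of 8 and 3 is a multiple of their lcm; here gcd(8, 3) = 1, so lcm(8, 3) = 8·3 = 24, so 24 ∣ n.

Both directions hold.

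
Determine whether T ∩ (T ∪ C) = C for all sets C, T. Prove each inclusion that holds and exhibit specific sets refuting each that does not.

(⊆) This inclusion fails. Take C = ∅, T = {1}; then 1 ∈ T ∩ (T ∪ C) but 1 ∉ C.

(⊇) This inclusion fails. Take C = {1}, T = ∅; then 1 ∈ C but 1 ∉ T ∩ (T ∪ C).

(⊆) fails and (⊇) fails.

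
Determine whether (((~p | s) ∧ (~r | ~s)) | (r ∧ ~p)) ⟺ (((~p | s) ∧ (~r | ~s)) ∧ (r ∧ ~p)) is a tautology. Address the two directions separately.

Not equivalent: only (⇐) holds.

(→) This fails. Under s = F, p = F, r = F, the left side is true but the right side is false.

(←) Assume the antecedent. If s is true, the antecedent cannot hold. If s is false, the antecedent forces (s = F, p = F, r = T), and the consequent holds there. Either way the consequent holds.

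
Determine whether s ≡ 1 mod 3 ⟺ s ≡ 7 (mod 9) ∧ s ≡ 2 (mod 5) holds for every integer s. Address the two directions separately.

(⇒) fails; (⇐) holds.

(⟹) This fails: s = 1 gives 1 ≡ 1 (mod 3) but 1 ≡ 1 (mod 9), so the conjunction on the right does not hold.

(⟸) Conversely, if s ≡ 7 (mod 9) and s ≡ 2 (mod 5), then by the Chinese remainder theorem s ≡ 7 (mod 45). Since 7 ≡ 1 (mod 3) and 3 ∣ 45, we get s ≡ 1 (mod 3).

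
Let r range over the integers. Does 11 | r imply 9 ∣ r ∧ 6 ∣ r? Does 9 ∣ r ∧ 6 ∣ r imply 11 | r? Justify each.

Neither direction holds.

(⇒) This fails: take r = 11. Certainly 11 ∣ 11, but 9 ∤ 11.

(⇐) This fails: take r = 18. Both 9 ∣ 18 and 6 ∣ 18, yet 18 is not a multiple of 11 (since 18 = 1·11 + 7), so 11 ∤ 18.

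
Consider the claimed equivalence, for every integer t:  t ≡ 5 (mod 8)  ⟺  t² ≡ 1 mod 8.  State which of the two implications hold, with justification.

The forward direction holds; the converse fails.

Forward direction. Suppose t ≡ 5 (mod 8). Write t = 8j + 5. Then (8j + 5)² = 64j² + 80j + 25 = 8(8j² + 10j + 3) + 1, so t² ≡ 1 (mod 8).

Converse. This fails: take t = 1. Then 1² = 1 ≡ 1 (mod 8), yet 1 ≡ 1 (mod 8), not 5.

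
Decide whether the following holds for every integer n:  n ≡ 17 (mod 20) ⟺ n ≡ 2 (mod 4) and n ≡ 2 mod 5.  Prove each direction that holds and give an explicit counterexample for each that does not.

(→) This fails: n = 17 gives 17 ≡ 17 (mod 20) but 17 ≡ 1 (mod 4), so the conjunction on the right does not hold.

(←) This fails: n = 2 satisfies both congruences on the right (2 ≡ 2 mod 4 and 2 ≡ 2 mod 5) yet 2 ≡ 2 (mod 20), not 17.

Neither direction holds.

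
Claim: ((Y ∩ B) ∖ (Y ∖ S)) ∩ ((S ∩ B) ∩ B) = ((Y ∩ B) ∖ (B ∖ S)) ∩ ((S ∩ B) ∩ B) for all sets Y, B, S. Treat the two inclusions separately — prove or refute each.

(⟹) Let x ∈ ((Y ∩ B) ∖ (Y ∖ S)) ∩ ((S ∩ B) ∩ B). Then x ∈ Y ∩ B ∩ S, from which x ∈ ((Y ∩ B) ∖ (B ∖ S)) ∩ ((S ∩ B) ∩ B).

(⟸) Let x ∈ ((Y ∩ B) ∖ (B ∖ S)) ∩ ((S ∩ B) ∩ B). Then x ∈ Y ∩ B ∩ S, from which x ∈ ((Y ∩ B) ∖ (Y ∖ S)) ∩ ((S ∩ B) ∩ B).

Both inclusions hold; the sets are equal.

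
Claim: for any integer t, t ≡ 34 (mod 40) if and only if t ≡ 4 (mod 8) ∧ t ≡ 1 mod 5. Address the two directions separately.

Neither implication holds.

Forward direction. This fails: t = 34 gives 34 ≡ 34 (mod 40) but 34 ≡ 2 (mod 8), so the conjunction on the right does not hold.

Converse. This fails: t = 36 satisfies both congruences on the right (36 ≡ 4 mod 8 and 36 ≡ 1 mod 5) yet 36 ≡ 36 (mod 40), not 34.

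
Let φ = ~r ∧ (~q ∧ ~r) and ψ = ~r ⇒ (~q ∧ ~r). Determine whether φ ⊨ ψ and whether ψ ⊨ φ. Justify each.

Only the forward direction holds.

(⇐) This fails. Under r = T, q = F, the left side is false but the right side is true.

(⇒) Assume the antecedent. If r is true, the antecedent cannot hold. If r is false, the antecedent forces (r = F, q = F), and ~r ⇒ (~q ∧ ~r) holds there. Either way ~r ⇒ (~q ∧ ~r) holds.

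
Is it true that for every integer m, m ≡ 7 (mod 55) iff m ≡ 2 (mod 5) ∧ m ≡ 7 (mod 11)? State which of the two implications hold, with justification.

Both directions hold.

Forward direction. Suppose m ≡ 7 (mod 55); write m = 55j + 7. Since 5 ∣ 55, reducing mod 5 gives m ≡ 7 ≡ 2 (mod 5); since 11 ∣ 55, reducing mod 11 gives m ≡ 7 (mod 11).

Converse. If m ≡ 2 (mod 5) and m ≡ 7 (mod 11), then by the Chinese remainder theorem m ≡ 7 (mod 55). This is exactly m ≡ 7 (mod 55).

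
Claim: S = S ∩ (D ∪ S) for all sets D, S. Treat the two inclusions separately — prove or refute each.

(⊆) Let x ∈ S. Then either x ∈ S and x ∉ D; or x ∈ D ∩ S. In each case x ∈ S ∩ (D ∪ S), so S ⊆ S ∩ (D ∪ S).

(⊇) Let x ∈ S ∩ (D ∪ S). Then either x ∈ S and x ∉ D; or x ∈ D ∩ S. In each case x ∈ S, so S ∩ (D ∪ S) ⊆ S.

The two sets are equal.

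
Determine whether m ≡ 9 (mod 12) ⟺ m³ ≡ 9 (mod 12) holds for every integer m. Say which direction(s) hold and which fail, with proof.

[⇐] Suppose m³ ≡ 9 (mod 12). The only residue r in {0, …, 11} with r³ ≡ 9 (mod 12) is r = 9, so m ≡ 9 (mod 12).

[⇒] Suppose m ≡ 9 (mod 12). Write m = 12j + 9. Then (12j + 9)³ = 1728j³ + 3888j² + 2916j + 729 = 12(144j³ + 324j² + 243j + 60) + 9, so m³ ≡ 9 (mod 12).

The biconditional holds.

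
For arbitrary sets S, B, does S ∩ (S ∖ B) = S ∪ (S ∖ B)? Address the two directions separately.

(⊆) Let x ∈ S ∩ (S ∖ B). Then x ∈ S and x ∉ B, from which x ∈ S ∪ (S ∖ B).

(⊇) This inclusion fails. Take S = {1}, B = {1}; then 1 ∈ S ∪ (S ∖ B) but 1 ∉ S ∩ (S ∖ B).

Only the forward inclusion holds.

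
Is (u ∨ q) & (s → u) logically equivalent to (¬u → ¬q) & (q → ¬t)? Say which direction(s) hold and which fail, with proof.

Forward direction. This fails. Under u = F, q = T, s = F, t = F, the left side is true but the right side is false.

Converse. This fails. Under u = F, q = F, s = F, t = F, the left side is false but the right side is true.

(⇒) fails and (⇐) fails.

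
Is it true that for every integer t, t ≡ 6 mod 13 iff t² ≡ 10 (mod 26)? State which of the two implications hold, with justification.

Neither implication holds.

[⇒] This fails: take t = 19. Then 19 ≡ 6 (mod 13), but 19² = 361 ≡ 23 (mod 26), not 10.

[⇐] This fails: take t = 20. Then 20² = 400 ≡ 10 (mod 26), yet 20 ≡ 7 (mod 13), not 6.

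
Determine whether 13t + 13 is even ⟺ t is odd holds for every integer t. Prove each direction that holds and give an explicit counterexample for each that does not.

[⇐] Suppose t is odd; write t = 2j + 1. Then 13t + 13 = 13·(2j + 1) + 13 = 2·13j + 26, which is even.

[⇒] Suppose 13t + 13 is even. Since 13 is odd, 13t and t have the same parity, so 13t + 13 ≡ t + 13 (mod 2). As 13 is odd, 13t + 13 is even exactly when t is odd. Thus t is odd.

The biconditional holds.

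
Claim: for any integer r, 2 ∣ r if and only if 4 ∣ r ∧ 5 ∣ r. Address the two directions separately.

(⇒) This fails: take r = 2. Certainly 2 ∣ 2, but 4 ∤ 2.

(⇐) Suppose 4 ∣ r and 5 ∣ r. Any common multiple of 4 and 5 is a multiple of their lcm; here gcd(4, 5) = 1, so lcm(4, 5) = 4·5 = 20, so 20 ∣ r. Since 2 ∣ 20, it follows that 2 ∣ r.

Not equivalent: only (⇐) holds.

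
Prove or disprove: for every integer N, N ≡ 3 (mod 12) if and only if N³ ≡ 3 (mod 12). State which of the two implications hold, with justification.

Equivalent; both directions hold.

(⇒) Suppose N ≡ 3 (mod 12). Write N = 12j + 3. Then (12j + 3)³ = 1728j³ + 1296j² + 324j + 27 = 12(144j³ + 108j² + 27j + 2) + 3, so N³ ≡ 3 (mod 12).

(⇐) For the converse, argue contrapositively. If N ≢ 3 (mod 12), then N is congruent to one of 0, 1, 2, 4, 5, 6, 7, 8, 9, 10, 11 modulo 12, and these give N³ ≡ 0, 1, 8, 4, 5, 0, 7, 8, 9, 4, 11 respectively — never 3.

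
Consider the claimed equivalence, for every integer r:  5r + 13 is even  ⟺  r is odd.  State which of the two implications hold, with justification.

(⇒) Suppose 5r + 13 is even. Since 5 is odd, 5r and r have the same parity, so 5r + 13 ≡ r + 13 (mod 2). As 13 is odd, 5r + 13 is even exactly when r is odd. Thus r is odd.

(⇐) Conversely, suppose r is odd; write r = 2j + 1. Then 5r + 13 = 5·(2j + 1) + 13 = 2·5j + 18, which is even.

Both directions hold.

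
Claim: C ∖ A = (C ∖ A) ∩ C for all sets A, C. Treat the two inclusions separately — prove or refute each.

Reverse inclusion. Let x ∈ (C ∖ A) ∩ C. Then x ∈ C and x ∉ A, from which x ∈ C ∖ A.

Forward inclusion. Let x ∈ C ∖ A. Then x ∈ C and x ∉ A, from which x ∈ (C ∖ A) ∩ C.

Both inclusions hold; the sets are equal.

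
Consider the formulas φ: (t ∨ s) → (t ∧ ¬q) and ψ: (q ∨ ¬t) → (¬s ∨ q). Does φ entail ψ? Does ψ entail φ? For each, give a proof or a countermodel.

The forward direction holds; the converse fails.

(→) Assume the antecedent. If t is true, (q ∨ ¬t) → (¬s ∨ q) reduces to true regardless of the other variables. If t is false, the antecedent forces (t = F, s = F, q = F) or (t = F, s = F, q = T), and (q ∨ ¬t) → (¬s ∨ q) holds there. Either way (q ∨ ¬t) → (¬s ∨ q) holds.

(←) This fails. Under t = T, s = F, q = T, the left side is false but the right side is true.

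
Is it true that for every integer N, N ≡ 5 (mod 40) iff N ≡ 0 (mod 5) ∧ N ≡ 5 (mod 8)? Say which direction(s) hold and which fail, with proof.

Both implications hold.

(⇒) Suppose N ≡ 5 (mod 40); write N = 40j + 5. Since 5 ∣ 40, reducing mod 5 gives N ≡ 5 ≡ 0 (mod 5); since 8 ∣ 40, reducing mod 8 gives N ≡ 5 (mod 8).

(⇐) Conversely, if N ≡ 0 (mod 5) and N ≡ 5 (mod 8), then by the Chinese remainder theorem N ≡ 5 (mod 40). This is exactly N ≡ 5 (mod 40).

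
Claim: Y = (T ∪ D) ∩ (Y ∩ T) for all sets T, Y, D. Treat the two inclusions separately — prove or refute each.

(⟹) This inclusion fails. Take T = ∅, Y = {1}, D = ∅; then 1 ∈ Y but 1 ∉ (T ∪ D) ∩ (Y ∩ T).

(⟸) Let x ∈ (T ∪ D) ∩ (Y ∩ T). Then either x ∈ T ∩ Y and x ∉ D; or x ∈ T ∩ Y ∩ D. In each case x ∈ Y, so (T ∪ D) ∩ (Y ∩ T) ⊆ Y.

The sets are not equal: only the reverse inclusion holds.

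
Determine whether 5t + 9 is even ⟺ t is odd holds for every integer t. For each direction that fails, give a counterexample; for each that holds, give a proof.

(→) Suppose 5t + 9 is even. Since 5 is odd, 5t and t have the same parity, so 5t + 9 ≡ t + 9 (mod 2). As 9 is odd, 5t + 9 is even exactly when t is odd. Thus t is odd.

(←) Conversely, suppose t is odd; write t = 2j + 1. Then 5t + 9 = 5·(2j + 1) + 9 = 2·5j + 14, which is even.

Both directions hold.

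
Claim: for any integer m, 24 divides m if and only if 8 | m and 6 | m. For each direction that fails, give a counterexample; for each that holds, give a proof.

The biconditional holds.

(⇒) If 24 ∣ m, write m = 24q. Since 24 = 3·8, m = 8·(3q), so 8 ∣ m; and since 24 = 4·6, m = 6·(4q), so 6 ∣ m.

(⇐) Suppose 8 ∣ m and 6 ∣ m. Any common multiple of 8 and 6 is a multiple of their lcm; here lcm(8, 6) = 8·6/gcd(8, 6) = 48/2 = 24, so 24 ∣ m.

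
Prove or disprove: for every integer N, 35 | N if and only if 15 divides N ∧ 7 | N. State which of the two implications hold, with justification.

Only the reverse direction holds.

Converse. Suppose 15 ∣ N and 7 ∣ N. Any common multiple of 15 and 7 is a multiple of their lcm; here gcd(15, 7) = 1, so lcm(15, 7) = 15·7 = 105, so 105 ∣ N. Since 35 ∣ 105, it follows that 35 ∣ N.

Forward direction. This fails: take N = 35. Certainly 35 ∣ 35, but 15 ∤ 35.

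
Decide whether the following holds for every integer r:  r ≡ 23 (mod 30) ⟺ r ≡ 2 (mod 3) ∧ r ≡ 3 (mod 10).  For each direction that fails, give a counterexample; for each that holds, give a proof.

Forward direction. Suppose r ≡ 23 (mod 30); write r = 30j + 23. Since 3 ∣ 30, reducing mod 3 gives r ≡ 23 ≡ 2 (mod 3); since 10 ∣ 30, reducing mod 10 gives r ≡ 23 ≡ 3 (mod 10).

Converse. If r ≡ 2 (mod 3) and r ≡ 3 (mod 10), then by the Chinese remainder theorem r ≡ 23 (mod 30). This is exactly r ≡ 23 (mod 30).

Equivalent; both directions hold.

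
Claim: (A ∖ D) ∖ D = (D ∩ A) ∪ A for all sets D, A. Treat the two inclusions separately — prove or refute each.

Only the forward inclusion holds.

(⊆) Let x ∈ (A ∖ D) ∖ D. Then x ∈ A and x ∉ D, from which x ∈ (D ∩ A) ∪ A.

(⊇) This inclusion fails. Take D = {1}, A = {1}; then 1 ∈ (D ∩ A) ∪ A but 1 ∉ (A ∖ D) ∖ D.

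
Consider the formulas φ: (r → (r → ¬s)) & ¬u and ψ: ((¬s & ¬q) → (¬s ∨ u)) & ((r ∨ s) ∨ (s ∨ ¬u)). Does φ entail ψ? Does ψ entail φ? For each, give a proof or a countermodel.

Forward direction. Assume the antecedent. If u is true, the antecedent cannot hold. If u is false, the consequent reduces to true regardless of the other variables. Either way the consequent holds.

Converse. This fails. Under u = T, s = T, q = F, r = F, the left side is false but the right side is true.

The forward direction holds; the converse fails.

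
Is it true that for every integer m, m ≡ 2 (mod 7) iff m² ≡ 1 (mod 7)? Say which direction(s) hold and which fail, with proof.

Both directions fail.

(→) This fails: take m = 2. Then 2 ≡ 2 (mod 7), but 2² = 4 ≡ 4 (mod 7), not 1.

(←) This fails: take m = 1. Then 1² = 1 ≡ 1 (mod 7), yet 1 ≡ 1 (mod 7), not 2.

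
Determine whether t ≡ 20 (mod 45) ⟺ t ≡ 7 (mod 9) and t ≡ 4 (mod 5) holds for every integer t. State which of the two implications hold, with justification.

Both directions fail.

[⇒] This fails: t = 20 gives 20 ≡ 20 (mod 45) but 20 ≡ 2 (mod 9), so the conjunction on the right does not hold.

[⇐] This fails: t = 34 satisfies both congruences on the right (34 ≡ 7 mod 9 and 34 ≡ 4 mod 5) yet 34 ≡ 34 (mod 45), not 20.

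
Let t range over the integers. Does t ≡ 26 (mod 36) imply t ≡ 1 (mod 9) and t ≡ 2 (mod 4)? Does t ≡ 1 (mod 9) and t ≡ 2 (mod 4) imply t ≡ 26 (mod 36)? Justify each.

(⟹) This fails: t = 26 gives 26 ≡ 26 (mod 36) but 26 ≡ 8 (mod 9), so the conjunction on the right does not hold.

(⟸) This fails: t = 10 satisfies both congruences on the right (10 ≡ 1 mod 9 and 10 ≡ 2 mod 4) yet 10 ≡ 10 (mod 36), not 26.

Neither implication holds.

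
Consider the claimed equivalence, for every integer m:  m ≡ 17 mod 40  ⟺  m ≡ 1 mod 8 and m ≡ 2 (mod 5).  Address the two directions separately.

[⇐] If m ≡ 1 (mod 8) and m ≡ 2 (mod 5), then by the Chinese remainder theorem m ≡ 17 (mod 40). This is exactly m ≡ 17 (mod 40).

[⇒] Suppose m ≡ 17 (mod 40); write m = 40j + 17. Since 8 ∣ 40, reducing mod 8 gives m ≡ 17 ≡ 1 (mod 8); since 5 ∣ 40, reducing mod 5 gives m ≡ 17 ≡ 2 (mod 5).

The biconditional holds.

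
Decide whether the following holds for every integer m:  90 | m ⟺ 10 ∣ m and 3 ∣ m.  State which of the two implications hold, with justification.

Only the forward direction holds.

[⇒] If 90 ∣ m, write m = 90q. Since 90 = 9·10, m = 10·(9q), so 10 ∣ m; and since 90 = 30·3, m = 3·(30q), so 3 ∣ m.

[⇐] This fails: take m = 30. Both 10 ∣ 30 and 3 ∣ 30, yet 30 is not a multiple of 90 (since 30 = 0·90 + 30), so 90 ∤ 30.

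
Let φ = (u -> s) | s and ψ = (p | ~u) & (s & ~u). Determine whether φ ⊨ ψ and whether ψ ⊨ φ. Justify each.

Only the reverse direction holds.

(→) This fails. Under s = F, p = F, u = F, the left side is true but the right side is false.

(←) Assume the antecedent. If s is true, (u -> s) | s reduces to true regardless of the other variables. If s is false, the antecedent cannot hold. Either way (u -> s) | s holds.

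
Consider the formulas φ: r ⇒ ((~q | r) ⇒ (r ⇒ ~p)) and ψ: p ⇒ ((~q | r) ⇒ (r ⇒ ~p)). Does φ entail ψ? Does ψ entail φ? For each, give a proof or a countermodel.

(⇒) Assume the antecedent. If r is true, the antecedent forces (q = F, r = T, p = F) or (q = T, r = T, p = F), and p ⇒ ((~q | r) ⇒ (r ⇒ ~p)) holds there. If r is false, p ⇒ ((~q | r) ⇒ (r ⇒ ~p)) reduces to true regardless of the other variables. Either way p ⇒ ((~q | r) ⇒ (r ⇒ ~p)) holds.

(⇐) Assume the antecedent. If r is true, the antecedent forces (q = F, r = T, p = F) or (q = T, r = T, p = F), and r ⇒ ((~q | r) ⇒ (r ⇒ ~p)) holds there. If r is false, r ⇒ ((~q | r) ⇒ (r ⇒ ~p)) reduces to true regardless of the other variables. Either way r ⇒ ((~q | r) ⇒ (r ⇒ ~p)) holds.

Both directions hold.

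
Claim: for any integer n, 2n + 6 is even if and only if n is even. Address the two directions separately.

(⇒) fails; (⇐) holds.

Forward direction. This fails: take n = 3. Then 2n + 6 = 12, which is even, yet n = 3 is odd, not even.

Converse. Suppose n is even. Since 2 is even, 2n is even for every n, so 2n + 6 has the same parity as 6, which is even. Hence 2n + 6 is even.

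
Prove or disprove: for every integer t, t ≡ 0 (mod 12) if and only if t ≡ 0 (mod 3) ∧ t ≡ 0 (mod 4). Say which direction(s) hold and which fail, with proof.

(←) If t ≡ 0 (mod 3) and t ≡ 0 (mod 4), then by the Chinese remainder theorem t ≡ 0 (mod 12). This is exactly t ≡ 0 (mod 12).

(→) Suppose t ≡ 0 (mod 12); write t = 12j + 0. Since 3 ∣ 12, reducing mod 3 gives t ≡ 0 (mod 3); since 4 ∣ 12, reducing mod 4 gives t ≡ 0 (mod 4).

Both directions hold; the statement is true.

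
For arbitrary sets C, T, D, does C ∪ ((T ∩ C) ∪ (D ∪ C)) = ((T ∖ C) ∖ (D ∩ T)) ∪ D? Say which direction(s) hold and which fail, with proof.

Neither inclusion holds.

(⟹) This inclusion fails. Take C = {1}, T = ∅, D = ∅; then 1 ∈ C ∪ ((T ∩ C) ∪ (D ∪ C)) but 1 ∉ ((T ∖ C) ∖ (D ∩ T)) ∪ D.

(⟸) This inclusion fails. Take C = ∅, T = {1}, D = ∅; then 1 ∈ ((T ∖ C) ∖ (D ∩ T)) ∪ D but 1 ∉ C ∪ ((T ∩ C) ∪ (D ∪ C)).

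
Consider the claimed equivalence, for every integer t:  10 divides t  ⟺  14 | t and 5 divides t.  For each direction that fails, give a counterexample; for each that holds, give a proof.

Forward direction. This fails: take t = 10. Certainly 10 ∣ 10, but 14 ∤ 10.

Converse. Suppose 14 ∣ t and 5 ∣ t. Any common multiple of 14 and 5 is a multiple of their lcm; here gcd(14, 5) = 1, so lcm(14, 5) = 14·5 = 70, so 70 ∣ t. Since 10 ∣ 70, it follows that 10 ∣ t.

Not equivalent: only (⇐) holds.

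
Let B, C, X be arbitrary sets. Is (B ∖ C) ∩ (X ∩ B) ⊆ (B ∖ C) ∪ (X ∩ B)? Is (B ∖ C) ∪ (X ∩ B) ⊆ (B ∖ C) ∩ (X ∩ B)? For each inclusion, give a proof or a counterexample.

Only the forward inclusion holds.

(⟹) Let x ∈ (B ∖ C) ∩ (X ∩ B). Then x ∈ B ∩ X and x ∉ C, from which x ∈ (B ∖ C) ∪ (X ∩ B).

(⟸) This inclusion fails. Take B = {1}, C = ∅, X = ∅; then 1 ∈ (B ∖ C) ∪ (X ∩ B) but 1 ∉ (B ∖ C) ∩ (X ∩ B).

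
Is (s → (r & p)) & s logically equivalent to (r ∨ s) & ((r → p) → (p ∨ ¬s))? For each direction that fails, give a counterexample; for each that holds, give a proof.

[⇒] Assume the antecedent. If s is true, the antecedent forces (s = T, r = T, p = T), and (r ∨ s) & ((r → p) → (p ∨ ¬s)) holds there. If s is false, the antecedent cannot hold. Either way (r ∨ s) & ((r → p) → (p ∨ ¬s)) holds.

[⇐] This fails. Under s = F, r = T, p = F, the left side is false but the right side is true.

Only the forward implication holds.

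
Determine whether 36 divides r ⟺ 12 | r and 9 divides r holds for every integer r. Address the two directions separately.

Both directions hold.

(←) Suppose 12 ∣ r and 9 ∣ r. Any common multiple of 12 and 9 is a multiple of their lcm; here lcm(12, 9) = 12·9/gcd(12, 9) = 108/3 = 36, so 36 ∣ r.

(→) If 36 ∣ r, write r = 36q. Since 36 = 3·12, r = 12·(3q), so 12 ∣ r; and since 36 = 4·9, r = 9·(4q), so 9 ∣ r.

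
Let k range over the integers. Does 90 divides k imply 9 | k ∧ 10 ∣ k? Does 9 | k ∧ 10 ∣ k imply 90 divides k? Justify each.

Equivalent; both directions hold.

[⇒] If 90 ∣ k, write k = 90q. Since 90 = 10·9, k = 9·(10q), so 9 ∣ k; and since 90 = 9·10, k = 10·(9q), so 10 ∣ k.

[⇐] Suppose 9 ∣ k and 10 ∣ k. Any common multiple of 9 and 10 is a multiple of their lcm; here gcd(9, 10) = 1, so lcm(9, 10) = 9·10 = 90, so 90 ∣ k.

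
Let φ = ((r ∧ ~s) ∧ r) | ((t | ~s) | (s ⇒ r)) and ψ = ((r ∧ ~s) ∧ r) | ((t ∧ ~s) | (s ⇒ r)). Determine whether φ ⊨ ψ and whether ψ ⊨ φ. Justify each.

Not equivalent: only (⇐) holds.

(→) This fails. Under s = T, r = F, t = T, the left side is true but the right side is false.

(←) Assume the antecedent. If s is true, the antecedent forces (s = T, r = T, t = F) or (s = T, r = T, t = T), and the consequent holds there. If s is false, the consequent reduces to true regardless of the other variables. Either way the consequent holds.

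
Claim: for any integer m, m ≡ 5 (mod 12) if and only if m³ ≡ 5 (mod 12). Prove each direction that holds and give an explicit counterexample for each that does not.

(→) Suppose m ≡ 5 (mod 12). Write m = 12j + 5. Then (12j + 5)³ = 1728j³ + 2160j² + 900j + 125 = 12(144j³ + 180j² + 75j + 10) + 5, so m³ ≡ 5 (mod 12).

(←) Conversely, suppose m³ ≡ 5 (mod 12). The only residue r in {0, …, 11} with r³ ≡ 5 (mod 12) is r = 5, so m ≡ 5 (mod 12).

Both directions hold.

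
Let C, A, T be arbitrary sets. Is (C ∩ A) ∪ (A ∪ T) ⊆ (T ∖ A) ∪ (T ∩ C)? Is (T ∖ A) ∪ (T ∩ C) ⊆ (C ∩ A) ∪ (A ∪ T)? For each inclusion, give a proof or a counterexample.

Only the reverse inclusion holds.

(⊆) This inclusion fails. Take C = ∅, A = {1}, T = ∅; then 1 ∈ (C ∩ A) ∪ (A ∪ T) but 1 ∉ (T ∖ A) ∪ (T ∩ C).

(⊇) Let x ∈ (T ∖ A) ∪ (T ∩ C). Then either x ∈ T and x ∉ C, A; or x ∈ C ∩ T and x ∉ A; or x ∈ C ∩ A ∩ T. In each case x ∈ (C ∩ A) ∪ (A ∪ T), so (T ∖ A) ∪ (T ∩ C) ⊆ (C ∩ A) ∪ (A ∪ T).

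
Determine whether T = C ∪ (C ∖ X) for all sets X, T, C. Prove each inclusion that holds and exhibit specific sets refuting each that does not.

Neither inclusion holds.

(⊆) This inclusion fails. Take X = ∅, T = {1}, C = ∅; then 1 ∈ T but 1 ∉ C ∪ (C ∖ X).

(⊇) This inclusion fails. Take X = ∅, T = ∅, C = {1}; then 1 ∈ C ∪ (C ∖ X) but 1 ∉ T.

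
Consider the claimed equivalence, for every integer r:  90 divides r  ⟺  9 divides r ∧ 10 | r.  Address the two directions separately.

Both directions hold; the statement is true.

(⟹) If 90 ∣ r, write r = 90q. Since 90 = 10·9, r = 9·(10q), so 9 ∣ r; and since 90 = 9·10, r = 10·(9q), so 10 ∣ r.

(⟸) Suppose 9 ∣ r and 10 ∣ r. Any common multiple of 9 and 10 is a multiple of their lcm; here gcd(9, 10) = 1, so lcm(9, 10) = 9·10 = 90, so 90 ∣ r.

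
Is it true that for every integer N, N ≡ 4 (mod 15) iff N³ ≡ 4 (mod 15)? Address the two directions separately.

Both implications hold.

[⇒] Suppose N ≡ 4 (mod 15). Write N = 15j + 4. Then (15j + 4)³ = 3375j³ + 2700j² + 720j + 64 = 15(225j³ + 180j² + 48j + 4) + 4, so N³ ≡ 4 (mod 15).

[⇐] Conversely, suppose N³ ≡ 4 (mod 15). The only residue r in {0, …, 14} with r³ ≡ 4 (mod 15) is r = 4, so N ≡ 4 (mod 15).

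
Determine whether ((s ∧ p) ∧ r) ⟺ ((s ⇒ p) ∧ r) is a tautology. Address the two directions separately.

(←) This fails. Under s = F, r = T, p = F, the left side is false but the right side is true.

(→) Assume the antecedent. If s is true, the antecedent forces (s = T, r = T, p = T), and (s ⇒ p) ∧ r holds there. If s is false, the antecedent cannot hold. Either way (s ⇒ p) ∧ r holds.

Only the forward direction holds.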